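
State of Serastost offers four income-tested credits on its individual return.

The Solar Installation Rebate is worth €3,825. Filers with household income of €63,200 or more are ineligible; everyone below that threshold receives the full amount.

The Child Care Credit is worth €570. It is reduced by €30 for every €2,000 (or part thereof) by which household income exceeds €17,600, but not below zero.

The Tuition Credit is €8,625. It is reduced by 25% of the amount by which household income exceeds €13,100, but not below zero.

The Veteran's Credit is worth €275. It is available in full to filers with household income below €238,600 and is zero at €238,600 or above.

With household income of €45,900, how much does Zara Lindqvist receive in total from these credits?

Solar Installation Rebate: €45,900 is below the €63,200 cutoff, so the full €3,825 applies.
Child Care Credit: income exceeds €17,600 by €28,300, which is 15 full-or-partial €2,000 increments; reduction = 15 × €30 = €450, leaving €120.
Tuition Credit: 25% of the €32,800 excess over €13,100 is €8,200; credit = €8,625 − €8,200 = €425.
Veteran's Credit: €45,900 is below the €238,600 cutoff, so the full €275 applies.
Total: €3,825 + €120 + €425 + €275 = €4,645.

€4,645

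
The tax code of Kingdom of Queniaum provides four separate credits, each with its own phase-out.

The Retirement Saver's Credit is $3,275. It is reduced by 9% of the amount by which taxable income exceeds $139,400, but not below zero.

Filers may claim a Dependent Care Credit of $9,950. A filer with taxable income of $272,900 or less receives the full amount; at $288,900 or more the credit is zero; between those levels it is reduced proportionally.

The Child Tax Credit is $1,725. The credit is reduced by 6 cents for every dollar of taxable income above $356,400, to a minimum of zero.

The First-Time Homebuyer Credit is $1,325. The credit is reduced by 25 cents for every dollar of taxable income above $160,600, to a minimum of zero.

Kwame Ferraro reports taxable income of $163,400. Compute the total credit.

$13,415

Retirement Saver's Credit: 9% of the $24,000 excess over $139,400 is $2,160; credit = $3,275 − $2,160 = $1,115.
Dependent Care Credit: $163,400 is at or below the $272,900 threshold, so the full $9,950 applies.
Child Tax Credit: $163,400 is at or below the $356,400 threshold, so the full $1,725 applies.
First-Time Homebuyer Credit: 25% of the $2,800 excess over $160,600 is $700; credit = $1,325 − $700 = $625.
Total: $1,115 + $9,950 + $1,725 + $625 = $13,415.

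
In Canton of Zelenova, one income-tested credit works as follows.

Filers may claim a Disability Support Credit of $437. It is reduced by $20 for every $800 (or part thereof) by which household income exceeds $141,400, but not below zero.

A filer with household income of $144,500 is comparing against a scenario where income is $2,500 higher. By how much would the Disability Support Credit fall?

$60

At $144,500 — income exceeds $141,400 by $3,100, which is 4 full-or-partial $800 increments; reduction = 4 × $20 = $80, leaving $357.
At $147,000 — income exceeds $141,400 by $5,600, which is 7 full-or-partial $800 increments; reduction = 7 × $20 = $140, leaving $297.
Lost: $357 − $297 = $60.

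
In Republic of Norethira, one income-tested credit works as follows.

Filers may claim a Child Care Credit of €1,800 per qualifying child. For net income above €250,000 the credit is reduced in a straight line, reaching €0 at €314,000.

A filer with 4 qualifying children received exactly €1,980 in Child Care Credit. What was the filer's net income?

Full credit = 4 × €1,800 = €7,200.
€1,980 is 1,980/7,200 of the full €7,200, so 5,220/7,200 of the €64,000 range has been used: income = €250,000 + €64,000 × 5,220/7,200 = €296,400.

€296,400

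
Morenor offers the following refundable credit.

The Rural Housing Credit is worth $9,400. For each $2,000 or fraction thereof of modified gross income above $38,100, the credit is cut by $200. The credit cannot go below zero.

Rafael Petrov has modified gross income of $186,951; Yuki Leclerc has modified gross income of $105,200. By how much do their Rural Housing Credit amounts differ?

Rafael ($186,951): Rural Housing Credit: income exceeds $38,100 by $148,851 → 75 increments × $200 = $15,000 ≥ base, so the credit is $0.
Yuki ($105,200): Rural Housing Credit: income exceeds $38,100 by $67,100, which is 34 full-or-partial $2,000 increments; reduction = 34 × $200 = $6,800, leaving $2,600.
Difference: |$0 − $2,600| = $2,600.

$2,600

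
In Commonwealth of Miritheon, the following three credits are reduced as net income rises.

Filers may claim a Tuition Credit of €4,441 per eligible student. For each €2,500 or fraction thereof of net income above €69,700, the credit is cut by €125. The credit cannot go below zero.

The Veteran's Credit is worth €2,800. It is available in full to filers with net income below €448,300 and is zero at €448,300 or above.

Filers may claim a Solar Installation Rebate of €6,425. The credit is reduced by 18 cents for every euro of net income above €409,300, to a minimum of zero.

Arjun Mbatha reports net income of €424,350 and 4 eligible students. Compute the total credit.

Tuition Credit: base = 4 × €4,441 = €17,764. income exceeds €69,700 by €354,650, which is 142 full-or-partial €2,500 increments; reduction = 142 × €125 = €17,750, leaving €14.
Veteran's Credit: €424,350 is below the €448,300 cutoff, so the full €2,800 applies.
Solar Installation Rebate: 18% of the €15,050 excess over €409,300 is €2,709; credit = €6,425 − €2,709 = €3,716.
Total: €14 + €2,800 + €3,716 = €6,530.

€6,530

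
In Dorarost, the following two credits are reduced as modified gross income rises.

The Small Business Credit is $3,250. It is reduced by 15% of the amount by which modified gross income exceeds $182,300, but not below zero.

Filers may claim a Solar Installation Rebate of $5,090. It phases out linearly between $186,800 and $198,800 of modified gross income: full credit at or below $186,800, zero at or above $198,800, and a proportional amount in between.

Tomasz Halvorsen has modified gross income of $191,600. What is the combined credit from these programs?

$4,909

Small Business Credit: 15% of the $9,300 excess over $182,300 is $1,395; credit = $3,250 − $1,395 = $1,855.
Solar Installation Rebate: $191,600 is $4,800 into a $12,000 phase-out range, leaving 7,200/12,000 of the credit: $5,090 × 7,200/12,000 = $3,054.
Total: $1,855 + $3,054 = $4,909.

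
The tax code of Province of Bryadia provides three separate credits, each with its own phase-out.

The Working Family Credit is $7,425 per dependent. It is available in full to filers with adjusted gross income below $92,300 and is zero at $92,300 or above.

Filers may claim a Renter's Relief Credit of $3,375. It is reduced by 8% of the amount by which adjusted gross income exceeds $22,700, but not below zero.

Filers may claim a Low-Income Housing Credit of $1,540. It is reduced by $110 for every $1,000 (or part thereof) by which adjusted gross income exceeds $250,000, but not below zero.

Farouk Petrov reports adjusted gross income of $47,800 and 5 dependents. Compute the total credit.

$40,032

Working Family Credit: base = 5 × $7,425 = $37,125. $47,800 is below the $92,300 cutoff, so the full $37,125 applies.
Renter's Relief Credit: 8% of the $25,100 excess over $22,700 is $2,008; credit = $3,375 − $2,008 = $1,367.
Low-Income Housing Credit: $47,800 is at or below the $250,000 threshold, so the full $1,540 applies.
Total: $37,125 + $1,367 + $1,540 = $40,032.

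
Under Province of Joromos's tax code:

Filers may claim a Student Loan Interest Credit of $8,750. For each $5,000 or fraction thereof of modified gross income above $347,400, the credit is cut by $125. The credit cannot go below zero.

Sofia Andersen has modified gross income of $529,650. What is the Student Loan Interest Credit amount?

Student Loan Interest Credit: income exceeds $347,400 by $182,250, which is 37 full-or-partial $5,000 increments; reduction = 37 × $125 = $4,625, leaving $4,125.

$4,125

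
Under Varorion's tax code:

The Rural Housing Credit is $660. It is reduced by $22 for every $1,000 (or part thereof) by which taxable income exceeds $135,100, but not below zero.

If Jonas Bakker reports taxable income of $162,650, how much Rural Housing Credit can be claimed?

$44

Rural Housing Credit: income exceeds $135,100 by $27,550, which is 28 full-or-partial $1,000 increments; reduction = 28 × $22 = $616, leaving $44.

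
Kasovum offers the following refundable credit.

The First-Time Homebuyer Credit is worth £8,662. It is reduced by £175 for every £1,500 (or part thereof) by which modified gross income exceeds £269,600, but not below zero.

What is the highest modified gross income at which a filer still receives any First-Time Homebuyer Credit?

After 49 increments the reduction is 49 × £175 = £8,575, leaving £87; one more increment wipes it out. Increment 49 ends at excess 49 × £1,500 = £73,500, so the highest qualifying income is £269,600 + £73,500 = £343,100.

£343,100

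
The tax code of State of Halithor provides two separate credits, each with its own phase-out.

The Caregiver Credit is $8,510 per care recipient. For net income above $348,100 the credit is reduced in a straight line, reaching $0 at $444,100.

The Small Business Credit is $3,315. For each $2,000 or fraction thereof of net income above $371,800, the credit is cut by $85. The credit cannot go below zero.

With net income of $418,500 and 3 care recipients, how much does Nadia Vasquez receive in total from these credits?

$8,083

Caregiver Credit: base = 3 × $8,510 = $25,530. $418,500 is $70,400 into a $96,000 phase-out range, leaving 25,600/96,000 of the credit: $25,530 × 25,600/96,000 = $6,808.
Small Business Credit: income exceeds $371,800 by $46,700, which is 24 full-or-partial $2,000 increments; reduction = 24 × $85 = $2,040, leaving $1,275.
Total: $6,808 + $1,275 = $8,083.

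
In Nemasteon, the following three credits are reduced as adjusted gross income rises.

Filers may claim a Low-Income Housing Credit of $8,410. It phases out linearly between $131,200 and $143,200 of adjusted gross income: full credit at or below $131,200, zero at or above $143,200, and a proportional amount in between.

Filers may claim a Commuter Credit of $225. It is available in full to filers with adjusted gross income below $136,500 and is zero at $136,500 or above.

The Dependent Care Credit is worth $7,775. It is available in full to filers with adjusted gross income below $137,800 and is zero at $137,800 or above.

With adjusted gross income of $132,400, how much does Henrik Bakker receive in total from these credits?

Low-Income Housing Credit: $132,400 is $1,200 into a $12,000 phase-out range, leaving 10,800/12,000 of the credit: $8,410 × 10,800/12,000 = $7,569.
Commuter Credit: $132,400 is below the $136,500 cutoff, so the full $225 applies.
Dependent Care Credit: $132,400 is below the $137,800 cutoff, so the full $7,775 applies.
Total: $7,569 + $225 + $7,775 = $15,569.

$15,569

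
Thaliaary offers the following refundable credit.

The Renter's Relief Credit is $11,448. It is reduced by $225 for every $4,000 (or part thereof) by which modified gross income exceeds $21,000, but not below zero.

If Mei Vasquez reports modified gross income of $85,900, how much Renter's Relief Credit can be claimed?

Renter's Relief Credit: income exceeds $21,000 by $64,900, which is 17 full-or-partial $4,000 increments; reduction = 17 × $225 = $3,825, leaving $7,623.

$7,623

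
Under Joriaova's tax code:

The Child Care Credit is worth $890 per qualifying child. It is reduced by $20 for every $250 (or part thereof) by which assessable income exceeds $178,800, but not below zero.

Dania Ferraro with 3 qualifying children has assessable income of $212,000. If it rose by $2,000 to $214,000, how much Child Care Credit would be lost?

At $212,000 — base = 3 × $890 = $2,670. income exceeds $178,800 by $33,200, which is 133 full-or-partial $250 increments; reduction = 133 × $20 = $2,660, leaving $10.
At $214,000 — base = 3 × $890 = $2,670. income exceeds $178,800 by $35,200 → 141 increments × $20 = $2,820 ≥ base, so the credit is $0.
Lost: $10 − $0 = $10.

$10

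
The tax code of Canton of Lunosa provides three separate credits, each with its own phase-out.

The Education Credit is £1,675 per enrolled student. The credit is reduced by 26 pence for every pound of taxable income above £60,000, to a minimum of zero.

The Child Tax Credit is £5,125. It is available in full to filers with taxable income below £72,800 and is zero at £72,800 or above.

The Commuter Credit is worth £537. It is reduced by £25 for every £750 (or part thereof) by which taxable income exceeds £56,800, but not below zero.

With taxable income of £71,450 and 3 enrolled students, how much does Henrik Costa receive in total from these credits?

£7,210

Education Credit: base = 3 × £1,675 = £5,025. 26% of the £11,450 excess over £60,000 is £2,977; credit = £5,025 − £2,977 = £2,048.
Child Tax Credit: £71,450 is below the £72,800 cutoff, so the full £5,125 applies.
Commuter Credit: income exceeds £56,800 by £14,650, which is 20 full-or-partial £750 increments; reduction = 20 × £25 = £500, leaving £37.
Total: £2,048 + £5,125 + £37 = £7,210.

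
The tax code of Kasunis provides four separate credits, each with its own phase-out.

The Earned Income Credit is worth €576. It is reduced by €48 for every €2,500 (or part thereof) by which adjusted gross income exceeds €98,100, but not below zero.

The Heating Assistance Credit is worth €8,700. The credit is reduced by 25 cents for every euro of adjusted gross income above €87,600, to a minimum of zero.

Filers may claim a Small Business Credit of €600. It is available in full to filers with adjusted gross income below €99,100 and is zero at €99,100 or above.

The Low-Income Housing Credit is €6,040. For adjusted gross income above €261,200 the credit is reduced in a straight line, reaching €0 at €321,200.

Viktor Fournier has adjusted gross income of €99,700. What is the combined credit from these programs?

€12,243

Earned Income Credit: income exceeds €98,100 by €1,600, which is 1 full-or-partial €2,500 increment; reduction = 1 × €48 = €48, leaving €528.
Heating Assistance Credit: 25% of the €12,100 excess over €87,600 is €3,025; credit = €8,700 − €3,025 = €5,675.
Small Business Credit: €99,700 meets or exceeds the €99,100 cutoff, so the credit is €0.
Low-Income Housing Credit: €99,700 is at or below the €261,200 threshold, so the full €6,040 applies.
Total: €528 + €5,675 + €0 + €6,040 = €12,243.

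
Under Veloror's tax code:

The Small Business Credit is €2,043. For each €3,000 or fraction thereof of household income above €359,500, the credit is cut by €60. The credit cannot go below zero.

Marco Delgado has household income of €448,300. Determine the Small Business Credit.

€243

Small Business Credit: income exceeds €359,500 by €88,800, which is 30 full-or-partial €3,000 increments; reduction = 30 × €60 = €1,800, leaving €243.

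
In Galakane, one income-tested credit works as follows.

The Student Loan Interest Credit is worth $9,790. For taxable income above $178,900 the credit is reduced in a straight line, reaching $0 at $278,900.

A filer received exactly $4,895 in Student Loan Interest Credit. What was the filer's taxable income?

$4,895 is 4,895/9,790 of the full $9,790, so 4,895/9,790 of the $100,000 range has been used: income = $178,900 + $100,000 × 4,895/9,790 = $228,900.

$228,900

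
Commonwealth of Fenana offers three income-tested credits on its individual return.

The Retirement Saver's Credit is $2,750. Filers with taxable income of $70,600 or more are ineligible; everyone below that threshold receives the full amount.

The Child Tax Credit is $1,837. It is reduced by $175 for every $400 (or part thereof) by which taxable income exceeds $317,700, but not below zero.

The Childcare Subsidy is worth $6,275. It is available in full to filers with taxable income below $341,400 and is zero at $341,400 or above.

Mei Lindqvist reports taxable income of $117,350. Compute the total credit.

$8,112

Retirement Saver's Credit: $117,350 meets or exceeds the $70,600 cutoff, so the credit is $0.
Child Tax Credit: $117,350 is at or below the $317,700 threshold, so the full $1,837 applies.
Childcare Subsidy: $117,350 is below the $341,400 cutoff, so the full $6,275 applies.
Total: $0 + $1,837 + $6,275 = $8,112.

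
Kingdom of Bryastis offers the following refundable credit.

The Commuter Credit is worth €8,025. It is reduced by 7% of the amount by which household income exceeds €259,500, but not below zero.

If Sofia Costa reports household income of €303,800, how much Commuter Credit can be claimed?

€4,924

Commuter Credit: 7% of the €44,300 excess over €259,500 is €3,101; credit = €8,025 − €3,101 = €4,924.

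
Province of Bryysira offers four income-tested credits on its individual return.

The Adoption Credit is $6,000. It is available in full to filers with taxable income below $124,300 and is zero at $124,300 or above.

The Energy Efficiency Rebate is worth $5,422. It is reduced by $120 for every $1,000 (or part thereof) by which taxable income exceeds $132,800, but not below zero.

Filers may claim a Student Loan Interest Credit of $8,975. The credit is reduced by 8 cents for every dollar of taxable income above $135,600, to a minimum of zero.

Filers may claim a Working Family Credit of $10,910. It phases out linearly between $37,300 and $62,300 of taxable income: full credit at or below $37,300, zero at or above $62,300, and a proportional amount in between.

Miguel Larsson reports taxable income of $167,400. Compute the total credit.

$7,653

Adoption Credit: $167,400 meets or exceeds the $124,300 cutoff, so the credit is $0.
Energy Efficiency Rebate: income exceeds $132,800 by $34,600, which is 35 full-or-partial $1,000 increments; reduction = 35 × $120 = $4,200, leaving $1,222.
Student Loan Interest Credit: 8% of the $31,800 excess over $135,600 is $2,544; credit = $8,975 − $2,544 = $6,431.
Working Family Credit: $167,400 is at or above $62,300, so the credit is $0.
Total: $0 + $1,222 + $6,431 + $0 = $7,653.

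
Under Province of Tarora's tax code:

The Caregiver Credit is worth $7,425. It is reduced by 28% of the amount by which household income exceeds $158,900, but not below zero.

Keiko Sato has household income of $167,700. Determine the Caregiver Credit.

$4,961

Caregiver Credit: 28% of the $8,800 excess over $158,900 is $2,464; credit = $7,425 − $2,464 = $4,961.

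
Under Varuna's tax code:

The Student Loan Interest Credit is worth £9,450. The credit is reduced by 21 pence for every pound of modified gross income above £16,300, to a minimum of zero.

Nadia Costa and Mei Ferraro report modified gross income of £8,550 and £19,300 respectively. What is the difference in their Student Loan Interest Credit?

Nadia (£8,550): Student Loan Interest Credit: £8,550 is at or below the £16,300 threshold, so the full £9,450 applies.
Mei (£19,300): Student Loan Interest Credit: 21% of the £3,000 excess over £16,300 is £630; credit = £9,450 − £630 = £8,820.
Difference: |£9,450 − £8,820| = £630.

£630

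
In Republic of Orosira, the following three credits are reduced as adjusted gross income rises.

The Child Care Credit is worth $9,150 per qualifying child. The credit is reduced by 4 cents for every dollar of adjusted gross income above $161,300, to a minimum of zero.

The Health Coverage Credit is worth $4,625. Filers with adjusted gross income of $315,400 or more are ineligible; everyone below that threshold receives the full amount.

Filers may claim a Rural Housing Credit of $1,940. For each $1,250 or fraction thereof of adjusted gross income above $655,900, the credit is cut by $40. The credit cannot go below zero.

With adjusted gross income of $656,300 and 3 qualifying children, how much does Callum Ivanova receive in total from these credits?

Child Care Credit: base = 3 × $9,150 = $27,450. 4% of the $495,000 excess over $161,300 is $19,800; credit = $27,450 − $19,800 = $7,650.
Health Coverage Credit: $656,300 meets or exceeds the $315,400 cutoff, so the credit is $0.
Rural Housing Credit: income exceeds $655,900 by $400, which is 1 full-or-partial $1,250 increment; reduction = 1 × $40 = $40, leaving $1,900.
Total: $7,650 + $0 + $1,900 = $9,550.

$9,550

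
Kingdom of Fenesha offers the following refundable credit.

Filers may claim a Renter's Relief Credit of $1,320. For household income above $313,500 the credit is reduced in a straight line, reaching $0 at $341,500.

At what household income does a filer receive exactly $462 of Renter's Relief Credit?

$331,700

$462 is 462/1,320 of the full $1,320, so 858/1,320 of the $28,000 range has been used: income = $313,500 + $28,000 × 858/1,320 = $331,700.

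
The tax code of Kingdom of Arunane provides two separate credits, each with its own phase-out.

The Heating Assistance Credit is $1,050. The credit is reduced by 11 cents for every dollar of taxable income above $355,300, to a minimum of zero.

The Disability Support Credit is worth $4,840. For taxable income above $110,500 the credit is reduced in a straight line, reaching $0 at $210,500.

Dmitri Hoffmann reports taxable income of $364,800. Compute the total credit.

Heating Assistance Credit: 11% of the $9,500 excess over $355,300 is $1,045; credit = $1,050 − $1,045 = $5.
Disability Support Credit: $364,800 is at or above $210,500, so the credit is $0.
Total: $5 + $0 = $5.

$5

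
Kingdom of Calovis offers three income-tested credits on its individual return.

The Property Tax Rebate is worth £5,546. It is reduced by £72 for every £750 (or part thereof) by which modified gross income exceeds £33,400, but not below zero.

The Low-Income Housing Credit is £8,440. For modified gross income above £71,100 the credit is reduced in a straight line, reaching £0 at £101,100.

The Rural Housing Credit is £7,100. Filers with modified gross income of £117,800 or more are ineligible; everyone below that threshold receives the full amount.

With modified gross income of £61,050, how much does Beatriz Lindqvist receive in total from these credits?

£18,422

Property Tax Rebate: income exceeds £33,400 by £27,650, which is 37 full-or-partial £750 increments; reduction = 37 × £72 = £2,664, leaving £2,882.
Low-Income Housing Credit: £61,050 is at or below the £71,100 threshold, so the full £8,440 applies.
Rural Housing Credit: £61,050 is below the £117,800 cutoff, so the full £7,100 applies.
Total: £2,882 + £8,440 + £7,100 = £18,422.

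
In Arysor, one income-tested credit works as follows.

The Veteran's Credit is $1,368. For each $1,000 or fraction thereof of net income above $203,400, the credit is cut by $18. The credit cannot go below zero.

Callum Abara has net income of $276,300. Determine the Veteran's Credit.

$54

Veteran's Credit: income exceeds $203,400 by $72,900, which is 73 full-or-partial $1,000 increments; reduction = 73 × $18 = $1,314, leaving $54.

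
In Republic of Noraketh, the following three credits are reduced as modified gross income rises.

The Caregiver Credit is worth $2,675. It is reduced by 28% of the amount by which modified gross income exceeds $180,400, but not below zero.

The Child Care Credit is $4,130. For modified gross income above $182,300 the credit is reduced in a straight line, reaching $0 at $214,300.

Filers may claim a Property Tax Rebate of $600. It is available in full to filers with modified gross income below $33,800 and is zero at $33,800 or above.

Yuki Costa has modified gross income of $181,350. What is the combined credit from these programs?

$6,539

Caregiver Credit: 28% of the $950 excess over $180,400 is $266; credit = $2,675 − $266 = $2,409.
Child Care Credit: $181,350 is at or below the $182,300 threshold, so the full $4,130 applies.
Property Tax Rebate: $181,350 meets or exceeds the $33,800 cutoff, so the credit is $0.
Total: $2,409 + $4,130 + $0 = $6,539.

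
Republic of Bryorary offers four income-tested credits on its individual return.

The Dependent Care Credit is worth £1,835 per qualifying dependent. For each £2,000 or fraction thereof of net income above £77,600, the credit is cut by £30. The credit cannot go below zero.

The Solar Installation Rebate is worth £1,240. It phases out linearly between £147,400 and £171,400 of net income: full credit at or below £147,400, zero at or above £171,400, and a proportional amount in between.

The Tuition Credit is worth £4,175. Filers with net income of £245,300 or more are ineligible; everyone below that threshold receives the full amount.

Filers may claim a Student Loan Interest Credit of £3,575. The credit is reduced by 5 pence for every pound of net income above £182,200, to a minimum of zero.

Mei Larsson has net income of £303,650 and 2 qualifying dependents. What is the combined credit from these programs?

Dependent Care Credit: base = 2 × £1,835 = £3,670. income exceeds £77,600 by £226,050, which is 114 full-or-partial £2,000 increments; reduction = 114 × £30 = £3,420, leaving £250.
Solar Installation Rebate: £303,650 is at or above £171,400, so the credit is £0.
Tuition Credit: £303,650 meets or exceeds the £245,300 cutoff, so the credit is £0.
Student Loan Interest Credit: 5% of the £121,450 excess over £182,200 is £6,072.50 ≥ base, so the credit is £0.
Total: £250 + £0 + £0 + £0 = £250.

£250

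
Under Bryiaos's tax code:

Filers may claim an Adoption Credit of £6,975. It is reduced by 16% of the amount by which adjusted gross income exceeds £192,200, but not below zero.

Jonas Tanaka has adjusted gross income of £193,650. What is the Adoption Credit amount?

£6,743

Adoption Credit: 16% of the £1,450 excess over £192,200 is £232; credit = £6,975 − £232 = £6,743.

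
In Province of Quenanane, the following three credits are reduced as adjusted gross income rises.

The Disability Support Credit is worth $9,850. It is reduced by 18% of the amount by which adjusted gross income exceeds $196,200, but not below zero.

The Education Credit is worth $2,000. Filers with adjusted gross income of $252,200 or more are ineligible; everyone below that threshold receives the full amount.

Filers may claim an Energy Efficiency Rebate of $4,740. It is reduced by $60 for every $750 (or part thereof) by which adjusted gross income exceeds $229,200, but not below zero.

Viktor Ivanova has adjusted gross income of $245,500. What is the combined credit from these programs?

$6,396

Disability Support Credit: 18% of the $49,300 excess over $196,200 is $8,874; credit = $9,850 − $8,874 = $976.
Education Credit: $245,500 is below the $252,200 cutoff, so the full $2,000 applies.
Energy Efficiency Rebate: income exceeds $229,200 by $16,300, which is 22 full-or-partial $750 increments; reduction = 22 × $60 = $1,320, leaving $3,420.
Total: $976 + $2,000 + $3,420 = $6,396.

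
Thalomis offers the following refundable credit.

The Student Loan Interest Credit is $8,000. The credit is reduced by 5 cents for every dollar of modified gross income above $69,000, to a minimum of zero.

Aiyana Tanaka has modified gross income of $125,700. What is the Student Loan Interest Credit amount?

Student Loan Interest Credit: 5% of the $56,700 excess over $69,000 is $2,835; credit = $8,000 − $2,835 = $5,165.

$5,165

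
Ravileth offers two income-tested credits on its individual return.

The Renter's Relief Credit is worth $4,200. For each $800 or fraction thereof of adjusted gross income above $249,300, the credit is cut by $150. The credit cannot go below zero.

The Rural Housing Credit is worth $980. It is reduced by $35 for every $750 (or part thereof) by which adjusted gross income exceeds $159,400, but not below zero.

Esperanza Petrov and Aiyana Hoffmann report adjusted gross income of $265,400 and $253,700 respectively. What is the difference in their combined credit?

Esperanza ($265,400): Renter's Relief Credit: income exceeds $249,300 by $16,100, which is 21 full-or-partial $800 increments; reduction = 21 × $150 = $3,150, leaving $1,050. Rural Housing Credit: income exceeds $159,400 by $106,000 → 142 increments × $35 = $4,970 ≥ base, so the credit is $0. total $1,050 + $0 = $1,050
Aiyana ($253,700): Renter's Relief Credit: income exceeds $249,300 by $4,400, which is 6 full-or-partial $800 increments; reduction = 6 × $150 = $900, leaving $3,300. Rural Housing Credit: income exceeds $159,400 by $94,300 → 126 increments × $35 = $4,410 ≥ base, so the credit is $0. total $3,300 + $0 = $3,300
Difference: |$1,050 − $3,300| = $2,250.

$2,250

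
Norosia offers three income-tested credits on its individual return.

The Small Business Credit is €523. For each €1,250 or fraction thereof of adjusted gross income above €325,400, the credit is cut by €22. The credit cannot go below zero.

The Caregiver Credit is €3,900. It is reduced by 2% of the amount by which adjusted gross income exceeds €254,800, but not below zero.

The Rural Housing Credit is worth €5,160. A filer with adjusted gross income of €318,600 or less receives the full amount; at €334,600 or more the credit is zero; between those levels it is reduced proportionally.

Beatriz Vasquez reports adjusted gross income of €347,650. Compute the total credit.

€2,170

Small Business Credit: income exceeds €325,400 by €22,250, which is 18 full-or-partial €1,250 increments; reduction = 18 × €22 = €396, leaving €127.
Caregiver Credit: 2% of the €92,850 excess over €254,800 is €1,857; credit = €3,900 − €1,857 = €2,043.
Rural Housing Credit: €347,650 is at or above €334,600, so the credit is €0.
Total: €127 + €2,043 + €0 = €2,170.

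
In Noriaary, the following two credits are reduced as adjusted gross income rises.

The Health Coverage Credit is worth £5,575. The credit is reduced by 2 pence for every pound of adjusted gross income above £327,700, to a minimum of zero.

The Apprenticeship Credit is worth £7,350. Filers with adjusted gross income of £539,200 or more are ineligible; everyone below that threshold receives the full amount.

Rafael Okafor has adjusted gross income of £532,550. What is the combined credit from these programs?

Health Coverage Credit: 2% of the £204,850 excess over £327,700 is £4,097; credit = £5,575 − £4,097 = £1,478.
Apprenticeship Credit: £532,550 is below the £539,200 cutoff, so the full £7,350 applies.
Total: £1,478 + £7,350 = £8,828.

£8,828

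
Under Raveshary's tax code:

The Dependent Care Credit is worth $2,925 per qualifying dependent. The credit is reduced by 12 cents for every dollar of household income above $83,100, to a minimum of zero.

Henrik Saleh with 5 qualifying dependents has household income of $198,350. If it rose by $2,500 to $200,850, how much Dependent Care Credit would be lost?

$300

At $198,350 — base = 5 × $2,925 = $14,625. 12% of the $115,250 excess over $83,100 is $13,830; credit = $14,625 − $13,830 = $795.
At $200,850 — base = 5 × $2,925 = $14,625. 12% of the $117,750 excess over $83,100 is $14,130; credit = $14,625 − $14,130 = $495.
Lost: $795 − $495 = $300.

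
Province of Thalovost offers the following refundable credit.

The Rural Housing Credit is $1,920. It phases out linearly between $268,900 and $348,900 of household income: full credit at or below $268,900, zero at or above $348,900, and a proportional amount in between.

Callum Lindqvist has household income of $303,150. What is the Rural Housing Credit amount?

$1,098

Rural Housing Credit: $303,150 is $34,250 into a $80,000 phase-out range, leaving 45,750/80,000 of the credit: $1,920 × 45,750/80,000 = $1,098.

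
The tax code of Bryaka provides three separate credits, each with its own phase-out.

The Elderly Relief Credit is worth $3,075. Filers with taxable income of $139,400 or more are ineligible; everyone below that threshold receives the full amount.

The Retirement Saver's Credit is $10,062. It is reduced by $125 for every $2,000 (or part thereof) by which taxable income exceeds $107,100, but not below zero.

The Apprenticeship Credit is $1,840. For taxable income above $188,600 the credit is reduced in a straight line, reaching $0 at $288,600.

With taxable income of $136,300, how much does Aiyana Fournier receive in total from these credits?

Elderly Relief Credit: $136,300 is below the $139,400 cutoff, so the full $3,075 applies.
Retirement Saver's Credit: income exceeds $107,100 by $29,200, which is 15 full-or-partial $2,000 increments; reduction = 15 × $125 = $1,875, leaving $8,187.
Apprenticeship Credit: $136,300 is at or below the $188,600 threshold, so the full $1,840 applies.
Total: $3,075 + $8,187 + $1,840 = $13,102.

$13,102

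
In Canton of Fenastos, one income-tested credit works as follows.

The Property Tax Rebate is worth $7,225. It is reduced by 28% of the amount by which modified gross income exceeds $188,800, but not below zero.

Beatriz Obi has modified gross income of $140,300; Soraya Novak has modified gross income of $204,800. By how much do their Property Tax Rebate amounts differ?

$4,480

Beatriz ($140,300): Property Tax Rebate: $140,300 is at or below the $188,800 threshold, so the full $7,225 applies.
Soraya ($204,800): Property Tax Rebate: 28% of the $16,000 excess over $188,800 is $4,480; credit = $7,225 − $4,480 = $2,745.
Difference: |$7,225 − $2,745| = $4,480.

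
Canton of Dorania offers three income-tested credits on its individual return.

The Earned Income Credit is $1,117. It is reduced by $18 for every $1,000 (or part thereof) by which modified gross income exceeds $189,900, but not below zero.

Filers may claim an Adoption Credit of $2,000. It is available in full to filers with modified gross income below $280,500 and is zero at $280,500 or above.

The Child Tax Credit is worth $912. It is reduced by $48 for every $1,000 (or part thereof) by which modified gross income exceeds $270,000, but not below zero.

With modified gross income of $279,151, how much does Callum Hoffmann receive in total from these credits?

Earned Income Credit: income exceeds $189,900 by $89,251 → 90 increments × $18 = $1,620 ≥ base, so the credit is $0.
Adoption Credit: $279,151 is below the $280,500 cutoff, so the full $2,000 applies.
Child Tax Credit: income exceeds $270,000 by $9,151, which is 10 full-or-partial $1,000 increments; reduction = 10 × $48 = $480, leaving $432.
Total: $0 + $2,000 + $432 = $2,432.

$2,432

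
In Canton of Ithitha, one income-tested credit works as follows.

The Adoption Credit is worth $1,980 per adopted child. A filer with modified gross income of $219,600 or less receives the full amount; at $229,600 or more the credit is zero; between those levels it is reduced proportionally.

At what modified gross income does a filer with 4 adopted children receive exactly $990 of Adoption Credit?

$228,350

Full credit = 4 × $1,980 = $7,920.
$990 is 990/7,920 of the full $7,920, so 6,930/7,920 of the $10,000 range has been used: income = $219,600 + $10,000 × 6,930/7,920 = $228,350.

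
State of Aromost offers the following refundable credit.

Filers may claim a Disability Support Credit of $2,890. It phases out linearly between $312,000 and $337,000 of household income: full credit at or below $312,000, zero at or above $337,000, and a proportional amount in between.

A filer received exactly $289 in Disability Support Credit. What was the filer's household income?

$334,500

$289 is 289/2,890 of the full $2,890, so 2,601/2,890 of the $25,000 range has been used: income = $312,000 + $25,000 × 2,601/2,890 = $334,500.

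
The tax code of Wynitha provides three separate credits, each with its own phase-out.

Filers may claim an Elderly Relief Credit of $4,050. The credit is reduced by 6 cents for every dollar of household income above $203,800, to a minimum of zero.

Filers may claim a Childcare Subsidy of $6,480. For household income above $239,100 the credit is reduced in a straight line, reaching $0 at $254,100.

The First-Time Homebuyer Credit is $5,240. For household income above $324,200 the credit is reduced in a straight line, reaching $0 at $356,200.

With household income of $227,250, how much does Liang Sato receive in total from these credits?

Elderly Relief Credit: 6% of the $23,450 excess over $203,800 is $1,407; credit = $4,050 − $1,407 = $2,643.
Childcare Subsidy: $227,250 is at or below the $239,100 threshold, so the full $6,480 applies.
First-Time Homebuyer Credit: $227,250 is at or below the $324,200 threshold, so the full $5,240 applies.
Total: $2,643 + $6,480 + $5,240 = $14,363.

$14,363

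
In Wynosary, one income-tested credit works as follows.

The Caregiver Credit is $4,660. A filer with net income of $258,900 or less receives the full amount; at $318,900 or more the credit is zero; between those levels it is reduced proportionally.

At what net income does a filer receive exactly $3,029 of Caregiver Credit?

$279,900

$3,029 is 3,029/4,660 of the full $4,660, so 1,631/4,660 of the $60,000 range has been used: income = $258,900 + $60,000 × 1,631/4,660 = $279,900.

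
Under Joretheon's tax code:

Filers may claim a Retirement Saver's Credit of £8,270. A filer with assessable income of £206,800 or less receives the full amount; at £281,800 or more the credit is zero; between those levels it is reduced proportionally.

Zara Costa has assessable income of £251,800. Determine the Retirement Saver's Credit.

Retirement Saver's Credit: £251,800 is £45,000 into a £75,000 phase-out range, leaving 30,000/75,000 of the credit: £8,270 × 30,000/75,000 = £3,308.

£3,308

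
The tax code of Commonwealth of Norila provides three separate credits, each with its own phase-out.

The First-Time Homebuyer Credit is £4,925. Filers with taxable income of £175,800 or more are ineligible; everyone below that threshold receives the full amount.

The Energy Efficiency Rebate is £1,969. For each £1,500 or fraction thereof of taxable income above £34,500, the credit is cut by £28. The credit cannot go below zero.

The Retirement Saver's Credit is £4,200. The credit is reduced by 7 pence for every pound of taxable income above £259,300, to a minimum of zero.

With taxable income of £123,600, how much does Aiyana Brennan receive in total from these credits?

First-Time Homebuyer Credit: £123,600 is below the £175,800 cutoff, so the full £4,925 applies.
Energy Efficiency Rebate: income exceeds £34,500 by £89,100, which is 60 full-or-partial £1,500 increments; reduction = 60 × £28 = £1,680, leaving £289.
Retirement Saver's Credit: £123,600 is at or below the £259,300 threshold, so the full £4,200 applies.
Total: £4,925 + £289 + £4,200 = £9,414.

£9,414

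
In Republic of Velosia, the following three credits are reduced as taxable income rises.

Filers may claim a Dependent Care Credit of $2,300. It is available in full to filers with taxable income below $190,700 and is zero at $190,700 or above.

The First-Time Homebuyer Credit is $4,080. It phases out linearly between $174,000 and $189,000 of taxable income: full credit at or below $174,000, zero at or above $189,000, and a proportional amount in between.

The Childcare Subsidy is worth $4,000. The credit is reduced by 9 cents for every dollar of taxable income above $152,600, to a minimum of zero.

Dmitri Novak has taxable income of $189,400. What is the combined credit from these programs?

$2,988

Dependent Care Credit: $189,400 is below the $190,700 cutoff, so the full $2,300 applies.
First-Time Homebuyer Credit: $189,400 is at or above $189,000, so the credit is $0.
Childcare Subsidy: 9% of the $36,800 excess over $152,600 is $3,312; credit = $4,000 − $3,312 = $688.
Total: $2,300 + $0 + $688 = $2,988.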